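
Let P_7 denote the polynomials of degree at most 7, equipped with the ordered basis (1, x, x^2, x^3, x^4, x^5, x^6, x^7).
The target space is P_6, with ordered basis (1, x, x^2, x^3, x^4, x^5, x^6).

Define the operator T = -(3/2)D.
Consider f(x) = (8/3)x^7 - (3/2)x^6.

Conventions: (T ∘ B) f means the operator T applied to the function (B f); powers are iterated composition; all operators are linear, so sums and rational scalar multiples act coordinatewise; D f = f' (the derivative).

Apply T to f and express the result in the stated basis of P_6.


D f = (56/3)x^6 - 9x^5
(-(3/2)D) f = -28x^6 + (27/2)x^5

the result is g(x) = -28x^6 + (27/2)x^5


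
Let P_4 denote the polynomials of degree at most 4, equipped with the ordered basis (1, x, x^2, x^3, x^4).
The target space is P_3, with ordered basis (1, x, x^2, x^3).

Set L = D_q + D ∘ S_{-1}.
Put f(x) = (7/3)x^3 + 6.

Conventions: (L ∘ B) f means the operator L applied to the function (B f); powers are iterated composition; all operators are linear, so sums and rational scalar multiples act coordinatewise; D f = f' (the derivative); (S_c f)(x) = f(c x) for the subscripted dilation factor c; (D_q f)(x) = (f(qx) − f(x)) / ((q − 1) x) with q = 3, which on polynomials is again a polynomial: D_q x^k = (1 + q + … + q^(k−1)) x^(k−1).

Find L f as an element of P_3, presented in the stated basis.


D_q f = (91/3)x^2
S_{-1} f = -(7/3)x^3 + 6
D S_{-1} f = -7x^2
(D_q + D ∘ S_{-1}) f = (70/3)x^2

g(x) = (70/3)x^2


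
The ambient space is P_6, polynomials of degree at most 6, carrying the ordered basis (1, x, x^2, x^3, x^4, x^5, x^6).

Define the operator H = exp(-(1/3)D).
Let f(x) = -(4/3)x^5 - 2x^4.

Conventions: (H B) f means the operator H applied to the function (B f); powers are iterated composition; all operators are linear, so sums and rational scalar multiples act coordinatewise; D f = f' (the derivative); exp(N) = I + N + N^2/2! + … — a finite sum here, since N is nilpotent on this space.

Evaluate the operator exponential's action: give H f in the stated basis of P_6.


order-1 term: (20/9)x^4 + (8/3)x^3
order-2 term: -(40/27)x^3 - (4/3)x^2
order-3 term: (40/81)x^2 + (8/27)x
order-4 term: -(20/243)x - 2/81
order-5 term: 4/729
the series for exp(-(1/3)D) f terminates at order 5
exp(-(1/3)D) f = -(4/3)x^5 + (2/9)x^4 + (32/27)x^3 - (68/81)x^2 + (52/243)x - 14/729

the image equals g(x) = -(4/3)x^5 + (2/9)x^4 + (32/27)x^3 - (68/81)x^2 + (52/243)x - 14/729


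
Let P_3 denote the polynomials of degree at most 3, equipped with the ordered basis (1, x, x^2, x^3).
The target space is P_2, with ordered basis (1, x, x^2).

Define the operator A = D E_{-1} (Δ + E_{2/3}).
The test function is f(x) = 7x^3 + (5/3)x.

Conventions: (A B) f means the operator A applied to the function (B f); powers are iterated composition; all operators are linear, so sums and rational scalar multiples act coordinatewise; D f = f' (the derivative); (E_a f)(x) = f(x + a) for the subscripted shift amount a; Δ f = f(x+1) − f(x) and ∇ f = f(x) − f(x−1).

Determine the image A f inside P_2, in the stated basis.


g(x) = 21x^2 + 28x - 17

Δ f = 21x^2 + 21x + 26/3
E_{2/3} f = 7x^3 + 14x^2 + 11x + 86/27
(Δ + E_{2/3}) f = 7x^3 + 35x^2 + 32x + 320/27
E_{-1} (Δ + E_{2/3}) f = 7x^3 + 14x^2 - 17x + 212/27
D (E_{-1} (Δ + E_{2/3})) f = 21x^2 + 28x - 17


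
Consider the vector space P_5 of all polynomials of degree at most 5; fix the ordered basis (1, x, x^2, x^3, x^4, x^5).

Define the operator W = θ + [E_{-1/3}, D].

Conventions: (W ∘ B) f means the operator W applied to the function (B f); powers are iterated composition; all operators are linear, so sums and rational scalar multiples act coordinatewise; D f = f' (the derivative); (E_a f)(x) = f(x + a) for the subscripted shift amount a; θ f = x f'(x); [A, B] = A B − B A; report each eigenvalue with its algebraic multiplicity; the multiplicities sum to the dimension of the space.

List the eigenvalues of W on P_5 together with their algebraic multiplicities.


image of 1: 0
image of x: x
image of x^2: 2x^2
image of x^3: 3x^3
image of x^4: 4x^4
image of x^5: 5x^5
the matrix is upper triangular; its diagonal is (0, 1, 2, 3, 4, 5)
for a triangular matrix the eigenvalues are the diagonal entries, with algebraic multiplicity their repetition count

λ = 0 (multiplicity 1), λ = 1 (multiplicity 1), λ = 2 (multiplicity 1), λ = 3 (multiplicity 1), λ = 4 (multiplicity 1), λ = 5 (multiplicity 1)


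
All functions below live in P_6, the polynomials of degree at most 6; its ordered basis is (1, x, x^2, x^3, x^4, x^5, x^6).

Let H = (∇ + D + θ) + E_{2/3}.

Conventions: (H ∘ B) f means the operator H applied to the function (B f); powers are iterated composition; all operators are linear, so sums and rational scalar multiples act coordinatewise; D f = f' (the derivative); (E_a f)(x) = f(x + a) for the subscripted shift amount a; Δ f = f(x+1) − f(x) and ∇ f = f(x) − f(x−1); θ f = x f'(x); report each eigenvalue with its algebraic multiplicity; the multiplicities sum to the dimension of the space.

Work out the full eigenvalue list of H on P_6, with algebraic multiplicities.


image of 1: 1
image of x: 2x + 8/3
image of x^2: 3x^2 + (16/3)x - 5/9
image of x^3: 4x^3 + 8x^2 - (5/3)x + 35/27
image of x^4: 5x^4 + (32/3)x^3 - (10/3)x^2 + (140/27)x - 65/81
image of x^5: 6x^5 + (40/3)x^4 - (50/9)x^3 + (350/27)x^2 - (325/81)x + 275/243
image of x^6: 7x^6 + 16x^5 - (25/3)x^4 + (700/27)x^3 - (325/27)x^2 + (550/81)x - 665/729
the matrix is upper triangular; its diagonal is (1, 2, 3, 4, 5, 6, 7)
for a triangular matrix the eigenvalues are the diagonal entries, with algebraic multiplicity their repetition count

λ = 1 (multiplicity 1), λ = 2 (multiplicity 1), λ = 3 (multiplicity 1), λ = 4 (multiplicity 1), λ = 5 (multiplicity 1), λ = 6 (multiplicity 1), λ = 7 (multiplicity 1)


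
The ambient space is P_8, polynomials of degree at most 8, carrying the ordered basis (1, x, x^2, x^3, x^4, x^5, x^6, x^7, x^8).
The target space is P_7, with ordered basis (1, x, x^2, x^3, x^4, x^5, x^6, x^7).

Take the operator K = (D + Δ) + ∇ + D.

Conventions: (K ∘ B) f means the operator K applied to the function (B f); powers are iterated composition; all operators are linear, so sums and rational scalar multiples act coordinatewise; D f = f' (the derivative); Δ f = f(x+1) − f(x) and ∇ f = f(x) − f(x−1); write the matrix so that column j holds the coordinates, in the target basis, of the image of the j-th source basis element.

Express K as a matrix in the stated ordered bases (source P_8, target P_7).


the matrix is [[0, 4, 0, 2, 0, 2, 0, 2, 0]; [0, 0, 8, 0, 8, 0, 12, 0, 16]; [0, 0, 0, 12, 0, 20, 0, 42, 0]; [0, 0, 0, 0, 16, 0, 40, 0, 112]; [0, 0, 0, 0, 0, 20, 0, 70, 0]; [0, 0, 0, 0, 0, 0, 24, 0, 112]; [0, 0, 0, 0, 0, 0, 0, 28, 0]; [0, 0, 0, 0, 0, 0, 0, 0, 32]] (rows listed top to bottom)

image of 1: 0
image of x: 4
image of x^2: 8x
image of x^3: 12x^2 + 2
image of x^4: 16x^3 + 8x
image of x^5: 20x^4 + 20x^2 + 2
image of x^6: 24x^5 + 40x^3 + 12x
image of x^7: 28x^6 + 70x^4 + 42x^2 + 2
image of x^8: 32x^7 + 112x^5 + 112x^3 + 16x
each image's coordinates form column j of the matrix


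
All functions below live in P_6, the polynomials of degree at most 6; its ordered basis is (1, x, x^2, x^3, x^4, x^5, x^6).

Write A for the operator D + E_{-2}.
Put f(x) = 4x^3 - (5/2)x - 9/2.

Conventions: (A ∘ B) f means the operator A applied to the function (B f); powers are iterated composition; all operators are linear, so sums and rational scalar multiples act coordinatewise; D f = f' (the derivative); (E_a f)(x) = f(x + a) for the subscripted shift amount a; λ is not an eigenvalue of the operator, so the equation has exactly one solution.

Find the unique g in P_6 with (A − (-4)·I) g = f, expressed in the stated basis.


write g with unknown coordinates in the stated basis and equate coefficients in (A − (-4)·I) g = f
solving from the highest basis element down gives g = (4/5)x^3 + (12/25)x^2 - (557/250)x - 281/625
check: A g = (4/5)x^3 - (48/25)x^2 + (1603/250)x - 3377/1250
so A g − (-4)·g = 4x^3 - (5/2)x - 9/2 = f ✓

g(x) = (4/5)x^3 + (12/25)x^2 - (557/250)x - 281/625


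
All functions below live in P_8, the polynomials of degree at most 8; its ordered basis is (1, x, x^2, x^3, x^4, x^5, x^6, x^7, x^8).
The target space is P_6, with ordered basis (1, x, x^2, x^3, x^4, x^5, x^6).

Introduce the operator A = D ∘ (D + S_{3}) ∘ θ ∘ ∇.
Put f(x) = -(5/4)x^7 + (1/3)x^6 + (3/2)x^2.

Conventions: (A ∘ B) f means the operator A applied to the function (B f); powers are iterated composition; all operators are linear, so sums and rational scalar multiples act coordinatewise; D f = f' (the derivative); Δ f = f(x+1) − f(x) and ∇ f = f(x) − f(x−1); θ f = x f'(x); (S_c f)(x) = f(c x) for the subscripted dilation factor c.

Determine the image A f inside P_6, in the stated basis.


the image equals g(x) = -229635x^5 + (680175/4)x^4 - 60355x^3 + (39645/4)x^2 - (435/2)x - 335/4

∇ f = -(35/4)x^6 + (113/4)x^5 - (195/4)x^4 + (605/12)x^3 - (125/4)x^2 + (55/4)x - 37/12
θ ∇ f = -(105/2)x^6 + (565/4)x^5 - 195x^4 + (605/4)x^3 - (125/2)x^2 + (55/4)x
D (θ ∘ ∇) f = -315x^5 + (2825/4)x^4 - 780x^3 + (1815/4)x^2 - 125x + 55/4
S_{3} (θ ∘ ∇) f = -(76545/2)x^6 + (137295/4)x^5 - 15795x^4 + (16335/4)x^3 - (1125/2)x^2 + (165/4)x
(D + S_{3}) (θ ∘ ∇) f = -(76545/2)x^6 + (136035/4)x^5 - (60355/4)x^4 + (13215/4)x^3 - (435/4)x^2 - (335/4)x + 55/4
D (D + S_{3}) (θ ∘ ∇) f = -229635x^5 + (680175/4)x^4 - 60355x^3 + (39645/4)x^2 - (435/2)x - 335/4


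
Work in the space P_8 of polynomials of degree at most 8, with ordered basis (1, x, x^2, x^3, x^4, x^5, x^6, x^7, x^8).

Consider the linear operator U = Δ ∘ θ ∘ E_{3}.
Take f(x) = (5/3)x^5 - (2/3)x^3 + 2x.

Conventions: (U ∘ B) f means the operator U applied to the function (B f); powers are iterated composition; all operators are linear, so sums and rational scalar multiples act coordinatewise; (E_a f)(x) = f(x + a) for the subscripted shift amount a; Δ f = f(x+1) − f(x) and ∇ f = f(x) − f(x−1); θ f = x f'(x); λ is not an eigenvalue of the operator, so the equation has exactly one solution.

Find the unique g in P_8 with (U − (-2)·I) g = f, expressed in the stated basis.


the result is g(x) = (5/6)x^5 - (125/12)x^4 - (227/6)x^3 + (4193/12)x^2 + (3079/3)x - 1217/6

write g with unknown coordinates in the stated basis and equate coefficients in (U − (-2)·I) g = f
solving from the highest basis element down gives g = (5/6)x^5 - (125/12)x^4 - (227/6)x^3 + (4193/12)x^2 + (3079/3)x - 1217/6
check: U g = (125/6)x^4 + 75x^3 - (4193/6)x^2 - (6152/3)x + 1217/3
so U g − (-2)·g = (5/3)x^5 - (2/3)x^3 + 2x = f ✓


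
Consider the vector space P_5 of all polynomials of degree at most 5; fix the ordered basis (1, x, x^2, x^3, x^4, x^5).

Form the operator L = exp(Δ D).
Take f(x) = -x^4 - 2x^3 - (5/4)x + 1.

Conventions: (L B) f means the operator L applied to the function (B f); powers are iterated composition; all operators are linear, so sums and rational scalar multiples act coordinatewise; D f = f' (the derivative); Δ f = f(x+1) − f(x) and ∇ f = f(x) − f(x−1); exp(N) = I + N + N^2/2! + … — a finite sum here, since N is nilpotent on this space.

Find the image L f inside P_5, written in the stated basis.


order-1 term: -12x^2 - 24x - 10
order-2 term: -12
the series for exp(Δ D) f terminates at order 2
exp(Δ D) f = -x^4 - 2x^3 - 12x^2 - (101/4)x - 21

the result is g(x) = -x^4 - 2x^3 - 12x^2 - (101/4)x - 21


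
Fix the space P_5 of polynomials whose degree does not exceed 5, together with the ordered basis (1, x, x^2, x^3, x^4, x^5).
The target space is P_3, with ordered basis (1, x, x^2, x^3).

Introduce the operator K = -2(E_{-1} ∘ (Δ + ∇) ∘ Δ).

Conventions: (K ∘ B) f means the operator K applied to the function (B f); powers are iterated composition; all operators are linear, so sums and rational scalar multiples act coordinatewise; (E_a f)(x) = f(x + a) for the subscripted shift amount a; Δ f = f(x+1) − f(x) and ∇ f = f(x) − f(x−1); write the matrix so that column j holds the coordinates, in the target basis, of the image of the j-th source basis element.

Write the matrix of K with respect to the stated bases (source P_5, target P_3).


image of 1: 0
image of x: 0
image of x^2: -8
image of x^3: -24x + 12
image of x^4: -48x^2 + 48x - 32
image of x^5: -80x^3 + 120x^2 - 160x + 60
each image's coordinates form column j of the matrix

the matrix is [[0, 0, -8, 12, -32, 60]; [0, 0, 0, -24, 48, -160]; [0, 0, 0, 0, -48, 120]; [0, 0, 0, 0, 0, -80]] (rows listed top to bottom)


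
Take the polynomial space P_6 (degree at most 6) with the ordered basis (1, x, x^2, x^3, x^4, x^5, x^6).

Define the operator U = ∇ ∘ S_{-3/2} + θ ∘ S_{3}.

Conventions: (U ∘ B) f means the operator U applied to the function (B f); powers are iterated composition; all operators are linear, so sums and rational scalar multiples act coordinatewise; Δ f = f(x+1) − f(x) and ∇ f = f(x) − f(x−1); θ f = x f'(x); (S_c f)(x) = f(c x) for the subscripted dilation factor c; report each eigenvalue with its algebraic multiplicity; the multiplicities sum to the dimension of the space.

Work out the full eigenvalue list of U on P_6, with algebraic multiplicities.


image of 1: 0
image of x: 3x - 3/2
image of x^2: 18x^2 + (9/2)x - 9/4
image of x^3: 81x^3 - (81/8)x^2 + (81/8)x - 27/8
image of x^4: 324x^4 + (81/4)x^3 - (243/8)x^2 + (81/4)x - 81/16
image of x^5: 1215x^5 - (1215/32)x^4 + (1215/16)x^3 - (1215/16)x^2 + (1215/32)x - 243/32
image of x^6: 4374x^6 + (2187/32)x^5 - (10935/64)x^4 + (3645/16)x^3 - (10935/64)x^2 + (2187/32)x - 729/64
the matrix is upper triangular; its diagonal is (0, 3, 18, 81, 324, 1215, 4374)
for a triangular matrix the eigenvalues are the diagonal entries, with algebraic multiplicity their repetition count

λ = 0 (multiplicity 1), λ = 3 (multiplicity 1), λ = 18 (multiplicity 1), λ = 81 (multiplicity 1), λ = 324 (multiplicity 1), λ = 1215 (multiplicity 1), λ = 4374 (multiplicity 1)


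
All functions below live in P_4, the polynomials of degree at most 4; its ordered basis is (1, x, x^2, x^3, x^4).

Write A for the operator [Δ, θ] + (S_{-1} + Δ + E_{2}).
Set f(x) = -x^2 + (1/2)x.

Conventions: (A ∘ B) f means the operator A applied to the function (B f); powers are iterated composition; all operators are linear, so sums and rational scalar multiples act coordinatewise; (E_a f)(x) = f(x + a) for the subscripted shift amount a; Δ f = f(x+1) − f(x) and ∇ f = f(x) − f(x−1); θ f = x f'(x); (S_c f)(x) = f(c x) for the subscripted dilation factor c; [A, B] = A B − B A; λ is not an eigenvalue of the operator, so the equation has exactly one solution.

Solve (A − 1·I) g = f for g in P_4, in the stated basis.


write g with unknown coordinates in the stated basis and equate coefficients in (A − 1·I) g = f
solving from the highest basis element down gives g = -x^2 - (17/2)x + 41
check: A g = -2x^2 - 8x + 41
so A g − 1·g = -x^2 + (1/2)x = f ✓

the image equals g(x) = -x^2 - (17/2)x + 41


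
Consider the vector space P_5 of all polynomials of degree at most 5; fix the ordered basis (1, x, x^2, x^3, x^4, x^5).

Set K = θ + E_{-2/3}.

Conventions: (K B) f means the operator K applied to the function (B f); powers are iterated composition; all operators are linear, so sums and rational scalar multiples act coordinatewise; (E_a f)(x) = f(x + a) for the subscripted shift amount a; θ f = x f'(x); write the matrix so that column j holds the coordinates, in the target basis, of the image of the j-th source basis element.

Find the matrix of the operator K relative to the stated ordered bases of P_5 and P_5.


the matrix is [[1, -2/3, 4/9, -8/27, 16/81, -32/243]; [0, 2, -4/3, 4/3, -32/27, 80/81]; [0, 0, 3, -2, 8/3, -80/27]; [0, 0, 0, 4, -8/3, 40/9]; [0, 0, 0, 0, 5, -10/3]; [0, 0, 0, 0, 0, 6]] (rows listed top to bottom)

image of 1: 1
image of x: 2x - 2/3
image of x^2: 3x^2 - (4/3)x + 4/9
image of x^3: 4x^3 - 2x^2 + (4/3)x - 8/27
image of x^4: 5x^4 - (8/3)x^3 + (8/3)x^2 - (32/27)x + 16/81
image of x^5: 6x^5 - (10/3)x^4 + (40/9)x^3 - (80/27)x^2 + (80/81)x - 32/243
each image's coordinates form column j of the matrix


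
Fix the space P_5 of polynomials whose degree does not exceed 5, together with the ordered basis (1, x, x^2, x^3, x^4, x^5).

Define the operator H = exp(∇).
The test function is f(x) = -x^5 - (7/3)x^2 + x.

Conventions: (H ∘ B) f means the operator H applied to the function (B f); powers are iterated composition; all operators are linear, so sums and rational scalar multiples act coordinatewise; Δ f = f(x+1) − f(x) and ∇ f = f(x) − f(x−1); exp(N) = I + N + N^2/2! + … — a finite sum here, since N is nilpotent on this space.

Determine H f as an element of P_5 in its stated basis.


order-1 term: -5x^4 + 10x^3 - 10x^2 + (1/3)x + 7/3
order-2 term: -10x^3 + 30x^2 - 35x + 38/3
order-3 term: -10x^2 + 30x - 25
order-4 term: -5x + 10
order-5 term: -1
the series for exp(∇) f terminates at order 5
exp(∇) f = -x^5 - 5x^4 + (23/3)x^2 - (26/3)x - 1

the image equals g(x) = -x^5 - 5x^4 + (23/3)x^2 - (26/3)x - 1


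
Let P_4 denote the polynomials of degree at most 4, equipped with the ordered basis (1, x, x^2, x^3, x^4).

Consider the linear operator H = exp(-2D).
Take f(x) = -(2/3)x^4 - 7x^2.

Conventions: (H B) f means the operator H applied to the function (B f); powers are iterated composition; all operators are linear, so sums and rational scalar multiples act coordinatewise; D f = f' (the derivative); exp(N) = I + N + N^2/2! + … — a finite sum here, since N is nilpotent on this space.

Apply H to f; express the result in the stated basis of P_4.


the image equals g(x) = -(2/3)x^4 + (16/3)x^3 - 23x^2 + (148/3)x - 116/3

order-1 term: (16/3)x^3 + 28x
order-2 term: -16x^2 - 28
order-3 term: (64/3)x
order-4 term: -32/3
the series for exp(-2D) f terminates at order 4
exp(-2D) f = -(2/3)x^4 + (16/3)x^3 - 23x^2 + (148/3)x - 116/3


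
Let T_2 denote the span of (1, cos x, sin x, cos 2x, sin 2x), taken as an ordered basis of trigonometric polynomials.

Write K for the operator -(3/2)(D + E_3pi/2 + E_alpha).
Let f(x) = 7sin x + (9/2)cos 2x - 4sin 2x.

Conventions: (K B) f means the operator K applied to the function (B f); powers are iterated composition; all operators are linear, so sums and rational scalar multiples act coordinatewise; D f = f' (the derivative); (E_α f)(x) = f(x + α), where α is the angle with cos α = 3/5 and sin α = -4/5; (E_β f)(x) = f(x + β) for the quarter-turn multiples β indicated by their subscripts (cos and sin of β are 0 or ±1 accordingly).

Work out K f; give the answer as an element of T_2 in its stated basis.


the result is g(x) = (42/5)cos x - (63/10)sin x + (372/25)cos 2x - (33/50)sin 2x

D f = 7cos x - 8cos 2x - 9sin 2x
E_3pi/2 f = -7cos x - (9/2)cos 2x + 4sin 2x
E_alpha f = -(28/5)cos x + (21/5)sin x + (129/50)cos 2x + (136/25)sin 2x
(D + E_3pi/2 + E_alpha) f = -(28/5)cos x + (21/5)sin x - (248/25)cos 2x + (11/25)sin 2x
(-(3/2)(D + E_3pi/2 + E_alpha)) f = (42/5)cos x - (63/10)sin x + (372/25)cos 2x - (33/50)sin 2x


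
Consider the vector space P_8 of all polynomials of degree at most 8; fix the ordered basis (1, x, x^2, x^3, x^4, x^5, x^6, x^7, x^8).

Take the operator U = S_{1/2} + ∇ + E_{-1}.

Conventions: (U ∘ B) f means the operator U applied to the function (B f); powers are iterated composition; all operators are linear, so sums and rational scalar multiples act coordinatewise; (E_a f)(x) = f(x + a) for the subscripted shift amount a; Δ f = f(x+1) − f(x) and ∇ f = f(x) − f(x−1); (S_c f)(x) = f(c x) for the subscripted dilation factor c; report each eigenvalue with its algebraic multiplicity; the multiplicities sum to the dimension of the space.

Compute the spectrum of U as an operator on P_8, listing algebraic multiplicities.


image of 1: 2
image of x: (3/2)x
image of x^2: (5/4)x^2
image of x^3: (9/8)x^3
image of x^4: (17/16)x^4
image of x^5: (33/32)x^5
image of x^6: (65/64)x^6
image of x^7: (129/128)x^7
image of x^8: (257/256)x^8
the matrix is upper triangular; its diagonal is (2, 3/2, 5/4, 9/8, 17/16, 33/32, 65/64, 129/128, 257/256)
for a triangular matrix the eigenvalues are the diagonal entries, with algebraic multiplicity their repetition count

λ = 257/256 (multiplicity 1), λ = 129/128 (multiplicity 1), λ = 65/64 (multiplicity 1), λ = 33/32 (multiplicity 1), λ = 17/16 (multiplicity 1), λ = 9/8 (multiplicity 1), λ = 5/4 (multiplicity 1), λ = 3/2 (multiplicity 1), λ = 2 (multiplicity 1)


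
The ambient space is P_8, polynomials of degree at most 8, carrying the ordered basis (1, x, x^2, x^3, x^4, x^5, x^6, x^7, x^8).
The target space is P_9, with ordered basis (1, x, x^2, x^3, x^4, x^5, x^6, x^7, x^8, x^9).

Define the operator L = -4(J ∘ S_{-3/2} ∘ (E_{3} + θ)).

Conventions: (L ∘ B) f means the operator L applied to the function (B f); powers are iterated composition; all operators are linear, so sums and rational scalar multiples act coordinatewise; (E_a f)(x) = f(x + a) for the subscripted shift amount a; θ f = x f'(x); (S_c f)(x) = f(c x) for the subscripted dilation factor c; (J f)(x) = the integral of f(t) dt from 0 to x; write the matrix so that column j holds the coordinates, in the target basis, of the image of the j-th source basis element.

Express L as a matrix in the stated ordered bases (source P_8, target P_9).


image of 1: -4x
image of x: 6x^2 - 12x
image of x^2: -9x^3 + 18x^2 - 36x
image of x^3: (27/2)x^4 - 27x^3 + 81x^2 - 108x
image of x^4: -(81/4)x^5 + (81/2)x^4 - 162x^3 + 324x^2 - 324x
image of x^5: (243/8)x^6 - (243/4)x^5 + (1215/4)x^4 - 810x^3 + 1215x^2 - 972x
image of x^6: -(729/16)x^7 + (729/8)x^6 - (2187/4)x^5 + (3645/2)x^4 - 3645x^3 + 4374x^2 - 2916x
image of x^7: (2187/32)x^8 - (2187/16)x^7 + (15309/16)x^6 - (15309/4)x^5 + (76545/8)x^4 - 15309x^3 + 15309x^2 - 8748x
image of x^8: -(6561/64)x^9 + (6561/32)x^8 - (6561/4)x^7 + (15309/2)x^6 - (45927/2)x^5 + 45927x^4 - 61236x^3 + 52488x^2 - 26244x
each image's coordinates form column j of the matrix

the matrix is [[0, 0, 0, 0, 0, 0, 0, 0, 0]; [-4, -12, -36, -108, -324, -972, -2916, -8748, -26244]; [0, 6, 18, 81, 324, 1215, 4374, 15309, 52488]; [0, 0, -9, -27, -162, -810, -3645, -15309, -61236]; [0, 0, 0, 27/2, 81/2, 1215/4, 3645/2, 76545/8, 45927]; [0, 0, 0, 0, -81/4, -243/4, -2187/4, -15309/4, -45927/2]; [0, 0, 0, 0, 0, 243/8, 729/8, 15309/16, 15309/2]; [0, 0, 0, 0, 0, 0, -729/16, -2187/16, -6561/4]; [0, 0, 0, 0, 0, 0, 0, 2187/32, 6561/32]; [0, 0, 0, 0, 0, 0, 0, 0, -6561/64]] (rows listed top to bottom)


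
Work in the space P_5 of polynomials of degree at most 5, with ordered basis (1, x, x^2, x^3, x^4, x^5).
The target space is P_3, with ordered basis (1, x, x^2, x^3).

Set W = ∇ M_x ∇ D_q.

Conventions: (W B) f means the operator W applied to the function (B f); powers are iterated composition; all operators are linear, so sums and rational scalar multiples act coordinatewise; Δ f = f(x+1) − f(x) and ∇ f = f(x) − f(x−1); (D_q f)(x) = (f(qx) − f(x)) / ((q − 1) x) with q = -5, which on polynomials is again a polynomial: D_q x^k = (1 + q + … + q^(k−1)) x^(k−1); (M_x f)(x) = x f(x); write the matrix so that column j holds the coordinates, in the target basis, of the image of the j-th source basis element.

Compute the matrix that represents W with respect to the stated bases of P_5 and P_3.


image of 1: 0
image of x: 0
image of x^2: -4
image of x^3: 84x - 63
image of x^4: -936x^2 + 1560x - 728
image of x^5: 8336x^3 - 21882x^2 + 21882x - 7815
each image's coordinates form column j of the matrix

the matrix is [[0, 0, -4, -63, -728, -7815]; [0, 0, 0, 84, 1560, 21882]; [0, 0, 0, 0, -936, -21882]; [0, 0, 0, 0, 0, 8336]] (rows listed top to bottom)


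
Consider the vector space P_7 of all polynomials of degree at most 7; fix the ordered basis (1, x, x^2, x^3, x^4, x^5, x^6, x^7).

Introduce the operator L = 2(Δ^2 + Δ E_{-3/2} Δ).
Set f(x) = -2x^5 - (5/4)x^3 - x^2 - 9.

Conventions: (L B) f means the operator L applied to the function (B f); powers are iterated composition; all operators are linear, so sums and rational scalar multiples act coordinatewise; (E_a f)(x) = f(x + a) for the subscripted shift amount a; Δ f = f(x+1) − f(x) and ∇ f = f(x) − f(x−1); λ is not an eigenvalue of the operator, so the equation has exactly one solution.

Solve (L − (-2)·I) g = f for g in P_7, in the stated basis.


write g with unknown coordinates in the stated basis and equate coefficients in (L − (-2)·I) g = f
solving from the highest basis element down gives g = -x^5 + (315/8)x^3 + (59/2)x^2 - (755/2)x - 1745/8
check: L g = -80x^3 - 60x^2 + 755x + 1709/4
so L g − (-2)·g = -2x^5 - (5/4)x^3 - x^2 - 9 = f ✓

the image equals g(x) = -x^5 + (315/8)x^3 + (59/2)x^2 - (755/2)x - 1745/8


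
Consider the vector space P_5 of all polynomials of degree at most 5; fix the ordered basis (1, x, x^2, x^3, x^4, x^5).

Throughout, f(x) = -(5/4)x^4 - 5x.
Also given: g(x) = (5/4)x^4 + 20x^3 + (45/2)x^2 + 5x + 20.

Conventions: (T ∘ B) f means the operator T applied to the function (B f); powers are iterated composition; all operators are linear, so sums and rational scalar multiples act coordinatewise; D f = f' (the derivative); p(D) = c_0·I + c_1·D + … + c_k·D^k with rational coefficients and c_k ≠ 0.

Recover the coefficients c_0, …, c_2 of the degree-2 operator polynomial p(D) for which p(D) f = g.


c_0 = -1, c_1 = -4, c_2 = -3/2

D^0 f = -(5/4)x^4 - 5x
D^1 f = -5x^3 - 5
D^2 f = -15x^2
matching coefficients of g against c_0 f + c_1 Df + … from the top degree down determines the c_i
solution: c_0 = -1, c_1 = -4, c_2 = -3/2


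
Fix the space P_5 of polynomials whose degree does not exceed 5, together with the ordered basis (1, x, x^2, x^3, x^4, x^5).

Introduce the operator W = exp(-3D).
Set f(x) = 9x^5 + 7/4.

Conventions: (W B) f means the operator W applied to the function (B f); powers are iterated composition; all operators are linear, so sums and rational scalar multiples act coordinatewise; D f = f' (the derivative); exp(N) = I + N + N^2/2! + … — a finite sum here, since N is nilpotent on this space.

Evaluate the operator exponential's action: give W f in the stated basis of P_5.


order-1 term: -135x^4
order-2 term: 810x^3
order-3 term: -2430x^2
order-4 term: 3645x
order-5 term: -2187
the series for exp(-3D) f terminates at order 5
exp(-3D) f = 9x^5 - 135x^4 + 810x^3 - 2430x^2 + 3645x - 8741/4

the image equals g(x) = 9x^5 - 135x^4 + 810x^3 - 2430x^2 + 3645x - 8741/4


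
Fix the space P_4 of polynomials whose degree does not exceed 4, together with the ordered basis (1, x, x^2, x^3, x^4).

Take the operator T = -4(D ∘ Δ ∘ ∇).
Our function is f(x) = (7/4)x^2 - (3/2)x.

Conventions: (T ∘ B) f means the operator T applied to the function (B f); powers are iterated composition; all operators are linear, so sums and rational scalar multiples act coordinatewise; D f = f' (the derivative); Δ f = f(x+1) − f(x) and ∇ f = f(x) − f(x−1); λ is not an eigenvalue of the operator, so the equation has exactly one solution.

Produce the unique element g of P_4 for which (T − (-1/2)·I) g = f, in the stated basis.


the result is g(x) = (7/2)x^2 - 3x

write g with unknown coordinates in the stated basis and equate coefficients in (T − (-1/2)·I) g = f
solving from the highest basis element down gives g = (7/2)x^2 - 3x
check: T g = 0
so T g − (-1/2)·g = (7/4)x^2 - (3/2)x = f ✓


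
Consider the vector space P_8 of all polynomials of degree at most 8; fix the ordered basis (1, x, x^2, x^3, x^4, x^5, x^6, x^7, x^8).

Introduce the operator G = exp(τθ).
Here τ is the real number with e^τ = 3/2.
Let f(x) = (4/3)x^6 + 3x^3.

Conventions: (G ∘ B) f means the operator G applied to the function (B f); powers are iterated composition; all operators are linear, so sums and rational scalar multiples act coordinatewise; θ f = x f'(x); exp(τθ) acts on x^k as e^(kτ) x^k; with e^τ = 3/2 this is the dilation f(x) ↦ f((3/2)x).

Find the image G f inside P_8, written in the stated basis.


g(x) = (243/16)x^6 + (81/8)x^3

exp(τθ) x^k = e^(kτ) x^k; with e^τ = 3/2 this sends x^k to (3/2)^k x^k
x^3 ↦ 27/8 x^3
x^6 ↦ 729/64 x^6
applying this coordinatewise to f: exp(τθ) f = (243/16)x^6 + (81/8)x^3


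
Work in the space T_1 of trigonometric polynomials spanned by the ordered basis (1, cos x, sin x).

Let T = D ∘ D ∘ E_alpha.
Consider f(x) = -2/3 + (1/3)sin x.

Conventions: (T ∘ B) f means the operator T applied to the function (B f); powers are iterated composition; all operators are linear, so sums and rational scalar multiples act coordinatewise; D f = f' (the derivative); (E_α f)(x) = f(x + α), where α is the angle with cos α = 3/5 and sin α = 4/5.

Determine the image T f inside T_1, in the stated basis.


E_alpha f = -2/3 + (4/15)cos x + (1/5)sin x
D E_alpha f = (1/5)cos x - (4/15)sin x
D D E_alpha f = -(4/15)cos x - (1/5)sin x

the image equals g(x) = -(4/15)cos x - (1/5)sin x


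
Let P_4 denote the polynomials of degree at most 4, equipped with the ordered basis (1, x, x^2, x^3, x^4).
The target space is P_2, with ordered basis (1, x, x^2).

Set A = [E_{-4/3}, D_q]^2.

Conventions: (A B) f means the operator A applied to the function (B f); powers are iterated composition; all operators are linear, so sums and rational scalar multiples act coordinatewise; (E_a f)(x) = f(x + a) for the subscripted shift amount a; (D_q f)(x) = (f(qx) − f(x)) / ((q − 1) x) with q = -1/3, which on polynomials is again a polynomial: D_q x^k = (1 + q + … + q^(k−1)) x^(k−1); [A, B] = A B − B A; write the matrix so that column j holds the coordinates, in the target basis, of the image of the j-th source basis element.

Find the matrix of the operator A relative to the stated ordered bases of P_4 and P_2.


image of 1: 0
image of x: 0
image of x^2: 0
image of x^3: 0
image of x^4: 512/243
each image's coordinates form column j of the matrix

the matrix is [[0, 0, 0, 0, 512/243]; [0, 0, 0, 0, 0]; [0, 0, 0, 0, 0]] (rows listed top to bottom)


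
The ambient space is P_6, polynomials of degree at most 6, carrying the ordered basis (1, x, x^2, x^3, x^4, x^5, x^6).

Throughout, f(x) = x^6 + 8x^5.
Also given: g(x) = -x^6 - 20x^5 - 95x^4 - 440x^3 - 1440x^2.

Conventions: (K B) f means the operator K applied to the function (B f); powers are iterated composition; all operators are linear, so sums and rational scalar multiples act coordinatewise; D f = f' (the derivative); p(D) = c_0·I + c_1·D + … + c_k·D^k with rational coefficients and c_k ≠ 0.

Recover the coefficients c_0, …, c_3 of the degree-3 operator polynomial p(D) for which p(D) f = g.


D^0 f = x^6 + 8x^5
D^1 f = 6x^5 + 40x^4
D^2 f = 30x^4 + 160x^3
D^3 f = 120x^3 + 480x^2
matching coefficients of g against c_0 f + c_1 Df + … from the top degree down determines the c_i
solution: c_0 = -1, c_1 = -2, c_2 = -1/2, c_3 = -3

p(D) = -I − 2·D − (1/2)·D^2 − 3·D^3, i.e. c_0 = -1, c_1 = -2, c_2 = -1/2, c_3 = -3


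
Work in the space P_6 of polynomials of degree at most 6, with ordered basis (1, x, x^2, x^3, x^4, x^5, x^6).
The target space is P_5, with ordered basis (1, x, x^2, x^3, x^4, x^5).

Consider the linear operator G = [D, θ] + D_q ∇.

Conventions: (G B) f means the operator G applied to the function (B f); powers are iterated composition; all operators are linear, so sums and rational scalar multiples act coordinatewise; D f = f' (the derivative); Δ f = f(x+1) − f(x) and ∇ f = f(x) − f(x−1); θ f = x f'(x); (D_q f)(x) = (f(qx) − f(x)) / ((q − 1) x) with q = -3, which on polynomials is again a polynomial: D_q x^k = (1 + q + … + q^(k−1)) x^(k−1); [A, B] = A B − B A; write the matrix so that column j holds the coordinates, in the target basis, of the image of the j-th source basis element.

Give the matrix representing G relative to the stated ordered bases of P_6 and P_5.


the matrix is [[0, 1, 2, -3, 4, -5, 6]; [0, 0, 2, -6, 12, -20, 30]; [0, 0, 0, 3, 28, -70, 140]; [0, 0, 0, 0, 4, -100, 300]; [0, 0, 0, 0, 0, 5, 366]; [0, 0, 0, 0, 0, 0, 6]] (rows listed top to bottom)

image of 1: 0
image of x: 1
image of x^2: 2x + 2
image of x^3: 3x^2 - 6x - 3
image of x^4: 4x^3 + 28x^2 + 12x + 4
image of x^5: 5x^4 - 100x^3 - 70x^2 - 20x - 5
image of x^6: 6x^5 + 366x^4 + 300x^3 + 140x^2 + 30x + 6
each image's coordinates form column j of the matrix


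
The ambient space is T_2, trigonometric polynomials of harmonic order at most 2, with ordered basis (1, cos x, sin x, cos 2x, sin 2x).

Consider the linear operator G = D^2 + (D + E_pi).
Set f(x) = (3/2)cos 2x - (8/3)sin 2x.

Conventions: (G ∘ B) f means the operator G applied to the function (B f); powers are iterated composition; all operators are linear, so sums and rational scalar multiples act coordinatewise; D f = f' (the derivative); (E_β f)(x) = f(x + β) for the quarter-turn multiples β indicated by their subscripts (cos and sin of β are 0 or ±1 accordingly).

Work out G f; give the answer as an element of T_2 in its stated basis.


D f = -(16/3)cos 2x - 3sin 2x
D D f = -6cos 2x + (32/3)sin 2x
D f = -(16/3)cos 2x - 3sin 2x
E_pi f = (3/2)cos 2x - (8/3)sin 2x
(D + E_pi) f = -(23/6)cos 2x - (17/3)sin 2x
(D^2 + (D + E_pi)) f = -(59/6)cos 2x + 5sin 2x

the result is g(x) = -(59/6)cos 2x + 5sin 2x


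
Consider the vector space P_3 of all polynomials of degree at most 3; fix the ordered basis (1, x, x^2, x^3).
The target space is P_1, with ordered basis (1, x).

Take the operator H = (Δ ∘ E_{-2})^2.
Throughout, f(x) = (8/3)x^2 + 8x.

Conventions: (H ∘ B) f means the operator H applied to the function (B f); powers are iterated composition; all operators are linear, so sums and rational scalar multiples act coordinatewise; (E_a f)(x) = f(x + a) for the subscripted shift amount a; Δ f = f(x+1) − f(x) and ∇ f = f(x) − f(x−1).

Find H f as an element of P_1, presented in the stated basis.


g(x) = 16/3

E_{-2} f = (8/3)x^2 - (8/3)x - 16/3
Δ E_{-2} f = (16/3)x
E_{-2} (Δ ∘ E_{-2}) f = (16/3)x - 32/3
Δ E_{-2} (Δ ∘ E_{-2}) f = 16/3


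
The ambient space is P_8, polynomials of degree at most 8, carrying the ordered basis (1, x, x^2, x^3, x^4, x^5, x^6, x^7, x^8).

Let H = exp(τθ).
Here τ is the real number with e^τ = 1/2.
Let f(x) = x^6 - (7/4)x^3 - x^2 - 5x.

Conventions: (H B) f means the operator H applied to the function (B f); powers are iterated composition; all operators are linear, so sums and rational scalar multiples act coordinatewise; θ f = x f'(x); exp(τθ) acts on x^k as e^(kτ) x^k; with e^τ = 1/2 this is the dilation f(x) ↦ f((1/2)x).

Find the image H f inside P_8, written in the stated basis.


the image equals g(x) = (1/64)x^6 - (7/32)x^3 - (1/4)x^2 - (5/2)x

exp(τθ) x^k = e^(kτ) x^k; with e^τ = 1/2 this sends x^k to (1/2)^k x^k
x ↦ 1/2 x
x^2 ↦ 1/4 x^2
x^3 ↦ 1/8 x^3
x^6 ↦ 1/64 x^6
applying this coordinatewise to f: exp(τθ) f = (1/64)x^6 - (7/32)x^3 - (1/4)x^2 - (5/2)x


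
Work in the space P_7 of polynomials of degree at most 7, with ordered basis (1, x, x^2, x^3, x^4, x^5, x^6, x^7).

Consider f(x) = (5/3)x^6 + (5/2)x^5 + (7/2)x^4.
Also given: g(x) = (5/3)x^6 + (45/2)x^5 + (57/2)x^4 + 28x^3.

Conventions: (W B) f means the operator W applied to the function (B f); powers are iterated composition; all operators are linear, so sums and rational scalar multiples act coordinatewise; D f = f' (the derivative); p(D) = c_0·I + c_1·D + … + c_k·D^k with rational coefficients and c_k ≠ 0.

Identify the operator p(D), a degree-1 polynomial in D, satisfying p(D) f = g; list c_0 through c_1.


c_0 = 1, c_1 = 2

D^0 f = (5/3)x^6 + (5/2)x^5 + (7/2)x^4
D^1 f = 10x^5 + (25/2)x^4 + 14x^3
matching coefficients of g against c_0 f + c_1 Df + … from the top degree down determines the c_i
solution: c_0 = 1, c_1 = 2


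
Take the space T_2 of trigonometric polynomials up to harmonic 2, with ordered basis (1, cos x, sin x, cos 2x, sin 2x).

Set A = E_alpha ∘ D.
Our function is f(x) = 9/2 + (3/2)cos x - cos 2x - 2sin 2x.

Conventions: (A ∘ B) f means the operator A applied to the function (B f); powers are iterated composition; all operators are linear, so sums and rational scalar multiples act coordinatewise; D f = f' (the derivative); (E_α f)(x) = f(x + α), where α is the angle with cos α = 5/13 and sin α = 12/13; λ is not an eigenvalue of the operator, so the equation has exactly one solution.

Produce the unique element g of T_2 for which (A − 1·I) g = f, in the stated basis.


the result is g(x) = -9/2 - (3/4)cos x + (3/20)sin x - (67/1325)cos 2x + (1056/1325)sin 2x

write g with unknown coordinates in the stated basis and equate coefficients in (A − 1·I) g = f
solving from the highest basis element down gives g = -9/2 - (3/4)cos x + (3/20)sin x - (67/1325)cos 2x + (1056/1325)sin 2x
check: A g = (3/4)cos x + (3/20)sin x - (1392/1325)cos 2x - (1594/1325)sin 2x
so A g − 1·g = 9/2 + (3/2)cos x - cos 2x - 2sin 2x = f ✓


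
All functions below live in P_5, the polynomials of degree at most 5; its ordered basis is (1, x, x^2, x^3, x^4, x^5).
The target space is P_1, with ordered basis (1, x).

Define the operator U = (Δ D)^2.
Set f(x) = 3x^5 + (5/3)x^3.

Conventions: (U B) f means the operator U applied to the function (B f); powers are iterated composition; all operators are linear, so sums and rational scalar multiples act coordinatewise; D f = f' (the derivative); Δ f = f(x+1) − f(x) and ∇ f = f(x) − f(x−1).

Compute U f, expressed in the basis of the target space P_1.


the image equals g(x) = 360x + 360

D f = 15x^4 + 5x^2
Δ D f = 60x^3 + 90x^2 + 70x + 20
D (Δ D) f = 180x^2 + 180x + 70
Δ D (Δ D) f = 360x + 360


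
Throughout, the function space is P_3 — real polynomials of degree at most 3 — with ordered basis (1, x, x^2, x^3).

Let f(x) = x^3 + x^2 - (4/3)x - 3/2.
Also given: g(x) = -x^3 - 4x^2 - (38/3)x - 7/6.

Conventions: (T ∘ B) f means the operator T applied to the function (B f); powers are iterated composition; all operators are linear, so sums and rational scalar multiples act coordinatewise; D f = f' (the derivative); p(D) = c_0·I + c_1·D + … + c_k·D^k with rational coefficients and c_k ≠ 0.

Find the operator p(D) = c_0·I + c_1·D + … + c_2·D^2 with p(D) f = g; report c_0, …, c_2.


D^0 f = x^3 + x^2 - (4/3)x - 3/2
D^1 f = 3x^2 + 2x - 4/3
D^2 f = 6x + 2
matching coefficients of g against c_0 f + c_1 Df + … from the top degree down determines the c_i
solution: c_0 = -1, c_1 = -1, c_2 = -2

p(D) = -I − D − 2·D^2, i.e. c_0 = -1, c_1 = -1, c_2 = -2


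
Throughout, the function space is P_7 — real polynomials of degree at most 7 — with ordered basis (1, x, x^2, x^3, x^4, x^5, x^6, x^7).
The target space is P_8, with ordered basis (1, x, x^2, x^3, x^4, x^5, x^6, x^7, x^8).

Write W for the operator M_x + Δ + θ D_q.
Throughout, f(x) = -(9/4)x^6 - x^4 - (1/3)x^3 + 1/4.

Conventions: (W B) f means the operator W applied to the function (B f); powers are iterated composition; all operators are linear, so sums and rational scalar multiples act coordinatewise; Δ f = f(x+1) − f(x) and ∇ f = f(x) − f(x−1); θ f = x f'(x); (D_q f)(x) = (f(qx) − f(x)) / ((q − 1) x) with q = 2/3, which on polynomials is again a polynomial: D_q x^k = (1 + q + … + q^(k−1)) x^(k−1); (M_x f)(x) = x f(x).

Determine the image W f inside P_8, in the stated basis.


the result is g(x) = -(9/4)x^7 - (4891/108)x^5 - (409/12)x^4 - (506/9)x^3 - (4553/108)x^2 - (73/4)x - 43/12

M_x f = -(9/4)x^7 - x^5 - (1/3)x^4 + (1/4)x
Δ f = -(27/2)x^5 - (135/4)x^4 - 49x^3 - (163/4)x^2 - (37/2)x - 43/12
D_q f = -(665/108)x^5 - (65/27)x^3 - (19/27)x^2
θ D_q f = -(3325/108)x^5 - (65/9)x^3 - (38/27)x^2
(M_x + Δ + θ D_q) f = -(9/4)x^7 - (4891/108)x^5 - (409/12)x^4 - (506/9)x^3 - (4553/108)x^2 - (73/4)x - 43/12


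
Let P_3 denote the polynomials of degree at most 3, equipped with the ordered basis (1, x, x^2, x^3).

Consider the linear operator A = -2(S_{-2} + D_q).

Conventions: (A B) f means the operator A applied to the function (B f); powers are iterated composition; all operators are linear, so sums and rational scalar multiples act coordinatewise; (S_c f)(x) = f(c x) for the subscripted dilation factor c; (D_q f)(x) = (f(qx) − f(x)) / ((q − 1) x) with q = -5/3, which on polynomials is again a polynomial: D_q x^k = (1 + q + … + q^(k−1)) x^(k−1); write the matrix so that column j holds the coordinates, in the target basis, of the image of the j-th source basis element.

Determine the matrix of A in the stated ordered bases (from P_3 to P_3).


the matrix is [[-2, -2, 0, 0]; [0, 4, 4/3, 0]; [0, 0, -8, -38/9]; [0, 0, 0, 16]] (rows listed top to bottom)

image of 1: -2
image of x: 4x - 2
image of x^2: -8x^2 + (4/3)x
image of x^3: 16x^3 - (38/9)x^2
each image's coordinates form column j of the matrix
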